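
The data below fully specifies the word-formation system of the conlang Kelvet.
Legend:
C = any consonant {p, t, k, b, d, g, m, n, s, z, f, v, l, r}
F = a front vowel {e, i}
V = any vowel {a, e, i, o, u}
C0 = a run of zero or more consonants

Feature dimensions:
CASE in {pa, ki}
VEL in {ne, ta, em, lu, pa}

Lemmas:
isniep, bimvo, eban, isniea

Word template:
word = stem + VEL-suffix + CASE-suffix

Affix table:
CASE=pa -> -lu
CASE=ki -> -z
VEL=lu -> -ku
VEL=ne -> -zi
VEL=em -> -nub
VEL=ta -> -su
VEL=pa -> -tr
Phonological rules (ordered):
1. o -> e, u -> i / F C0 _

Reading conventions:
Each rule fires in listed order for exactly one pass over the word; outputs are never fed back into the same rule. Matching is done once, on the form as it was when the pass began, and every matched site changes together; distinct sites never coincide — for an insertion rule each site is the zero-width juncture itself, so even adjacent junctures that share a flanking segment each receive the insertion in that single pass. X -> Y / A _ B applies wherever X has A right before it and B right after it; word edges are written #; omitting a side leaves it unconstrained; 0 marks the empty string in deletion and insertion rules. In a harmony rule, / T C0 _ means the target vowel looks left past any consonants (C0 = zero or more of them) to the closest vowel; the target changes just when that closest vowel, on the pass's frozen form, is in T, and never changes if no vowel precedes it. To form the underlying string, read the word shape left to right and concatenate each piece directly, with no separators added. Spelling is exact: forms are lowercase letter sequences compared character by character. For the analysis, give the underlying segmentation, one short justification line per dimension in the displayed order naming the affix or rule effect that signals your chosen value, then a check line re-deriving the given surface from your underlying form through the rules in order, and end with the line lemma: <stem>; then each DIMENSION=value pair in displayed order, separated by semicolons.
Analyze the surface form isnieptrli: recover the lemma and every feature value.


underlying: isniep-tr-lu
CASE=pa - signalled by the affix -lu
VEL=pa - signalled by the affix -tr
check: isnieptrlu -> isnieptrli
lemma: isniep; CASE=pa; VEL=pa


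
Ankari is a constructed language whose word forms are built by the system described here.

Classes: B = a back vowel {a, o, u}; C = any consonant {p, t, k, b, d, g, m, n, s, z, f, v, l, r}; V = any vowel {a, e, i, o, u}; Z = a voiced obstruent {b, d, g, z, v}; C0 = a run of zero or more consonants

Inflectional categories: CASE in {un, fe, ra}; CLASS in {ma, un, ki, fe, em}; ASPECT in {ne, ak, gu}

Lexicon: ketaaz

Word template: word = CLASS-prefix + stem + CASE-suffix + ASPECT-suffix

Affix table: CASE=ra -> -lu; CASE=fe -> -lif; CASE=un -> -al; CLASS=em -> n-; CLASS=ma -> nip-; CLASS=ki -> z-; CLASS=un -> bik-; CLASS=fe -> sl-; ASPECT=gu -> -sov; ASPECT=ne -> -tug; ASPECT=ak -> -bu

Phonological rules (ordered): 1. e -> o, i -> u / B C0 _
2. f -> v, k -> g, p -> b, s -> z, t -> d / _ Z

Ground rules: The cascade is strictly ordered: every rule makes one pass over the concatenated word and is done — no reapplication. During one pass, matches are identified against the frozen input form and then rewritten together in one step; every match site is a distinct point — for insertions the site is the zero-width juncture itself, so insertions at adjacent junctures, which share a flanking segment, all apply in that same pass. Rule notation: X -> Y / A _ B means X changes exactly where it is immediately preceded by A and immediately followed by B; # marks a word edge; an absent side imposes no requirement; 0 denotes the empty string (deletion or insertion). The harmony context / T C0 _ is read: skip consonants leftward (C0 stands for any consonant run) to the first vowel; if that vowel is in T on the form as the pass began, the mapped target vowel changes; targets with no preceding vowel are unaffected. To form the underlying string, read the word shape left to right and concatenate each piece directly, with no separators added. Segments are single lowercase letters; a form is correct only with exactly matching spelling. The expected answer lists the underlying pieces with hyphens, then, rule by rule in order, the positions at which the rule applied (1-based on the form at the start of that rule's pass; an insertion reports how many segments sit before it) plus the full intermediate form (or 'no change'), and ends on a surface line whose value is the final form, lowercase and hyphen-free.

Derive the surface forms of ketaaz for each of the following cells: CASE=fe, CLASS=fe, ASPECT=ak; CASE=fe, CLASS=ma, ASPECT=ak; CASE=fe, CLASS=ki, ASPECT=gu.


cell CASE=fe, CLASS=fe, ASPECT=ak:
underlying: sl-ketaaz-lif-bu
1. e -> o, i -> u / B C0 _: fires at position(s) 10: slketaazlufbu
2. f -> v, k -> g, p -> b, s -> z, t -> d / _ Z: fires at position(s) 11: slketaazluvbu
surface: slketaazluvbu

cell CASE=fe, CLASS=ma, ASPECT=ak:
underlying: nip-ketaaz-lif-bu
1. e -> o, i -> u / B C0 _: fires at position(s) 11: nipketaazlufbu
2. f -> v, k -> g, p -> b, s -> z, t -> d / _ Z: fires at position(s) 12: nipketaazluvbu
surface: nipketaazluvbu

cell CASE=fe, CLASS=ki, ASPECT=gu:
underlying: z-ketaaz-lif-sov
1. e -> o, i -> u / B C0 _: fires at position(s) 9: zketaazlufsov
2. f -> v, k -> g, p -> b, s -> z, t -> d / _ Z: no change
surface: zketaazlufsov


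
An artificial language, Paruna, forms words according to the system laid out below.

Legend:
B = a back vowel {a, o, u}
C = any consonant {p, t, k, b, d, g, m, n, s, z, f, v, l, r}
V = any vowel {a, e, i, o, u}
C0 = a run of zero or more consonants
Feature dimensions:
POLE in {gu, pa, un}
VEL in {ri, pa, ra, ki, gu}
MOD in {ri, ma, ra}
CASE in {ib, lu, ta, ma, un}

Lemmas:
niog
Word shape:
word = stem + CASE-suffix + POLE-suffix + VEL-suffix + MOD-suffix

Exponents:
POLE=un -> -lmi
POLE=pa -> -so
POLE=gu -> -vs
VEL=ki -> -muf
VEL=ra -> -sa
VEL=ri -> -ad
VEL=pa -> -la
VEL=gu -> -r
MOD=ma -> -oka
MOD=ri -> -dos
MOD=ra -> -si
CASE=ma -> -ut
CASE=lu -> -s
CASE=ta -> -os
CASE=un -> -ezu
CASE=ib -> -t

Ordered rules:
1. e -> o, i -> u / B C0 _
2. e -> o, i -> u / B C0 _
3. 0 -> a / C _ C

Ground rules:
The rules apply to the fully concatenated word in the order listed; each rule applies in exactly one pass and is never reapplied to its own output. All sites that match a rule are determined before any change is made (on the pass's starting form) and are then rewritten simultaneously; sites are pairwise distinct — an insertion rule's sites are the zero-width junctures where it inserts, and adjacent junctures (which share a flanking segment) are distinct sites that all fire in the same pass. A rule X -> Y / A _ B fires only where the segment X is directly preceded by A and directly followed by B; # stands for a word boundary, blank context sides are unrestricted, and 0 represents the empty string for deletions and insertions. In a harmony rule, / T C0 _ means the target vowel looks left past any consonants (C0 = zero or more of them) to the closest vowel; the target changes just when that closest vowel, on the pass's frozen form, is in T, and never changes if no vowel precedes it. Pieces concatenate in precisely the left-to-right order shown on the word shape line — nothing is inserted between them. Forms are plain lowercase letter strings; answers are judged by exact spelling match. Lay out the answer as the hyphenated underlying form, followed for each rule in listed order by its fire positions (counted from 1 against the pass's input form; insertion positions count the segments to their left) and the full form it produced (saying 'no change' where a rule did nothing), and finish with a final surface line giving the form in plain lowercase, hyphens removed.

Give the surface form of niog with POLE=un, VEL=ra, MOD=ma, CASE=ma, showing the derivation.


underlying: niog-ut-lmi-sa-oka
1. e -> o, i -> u / B C0 _: fires at position(s) 9: niogutlmusaoka
2. e -> o, i -> u / B C0 _: no change
3. 0 -> a / C _ C: inserts after position(s) 6, 7: niogutalamusaoka
surface: niogutalamusaoka


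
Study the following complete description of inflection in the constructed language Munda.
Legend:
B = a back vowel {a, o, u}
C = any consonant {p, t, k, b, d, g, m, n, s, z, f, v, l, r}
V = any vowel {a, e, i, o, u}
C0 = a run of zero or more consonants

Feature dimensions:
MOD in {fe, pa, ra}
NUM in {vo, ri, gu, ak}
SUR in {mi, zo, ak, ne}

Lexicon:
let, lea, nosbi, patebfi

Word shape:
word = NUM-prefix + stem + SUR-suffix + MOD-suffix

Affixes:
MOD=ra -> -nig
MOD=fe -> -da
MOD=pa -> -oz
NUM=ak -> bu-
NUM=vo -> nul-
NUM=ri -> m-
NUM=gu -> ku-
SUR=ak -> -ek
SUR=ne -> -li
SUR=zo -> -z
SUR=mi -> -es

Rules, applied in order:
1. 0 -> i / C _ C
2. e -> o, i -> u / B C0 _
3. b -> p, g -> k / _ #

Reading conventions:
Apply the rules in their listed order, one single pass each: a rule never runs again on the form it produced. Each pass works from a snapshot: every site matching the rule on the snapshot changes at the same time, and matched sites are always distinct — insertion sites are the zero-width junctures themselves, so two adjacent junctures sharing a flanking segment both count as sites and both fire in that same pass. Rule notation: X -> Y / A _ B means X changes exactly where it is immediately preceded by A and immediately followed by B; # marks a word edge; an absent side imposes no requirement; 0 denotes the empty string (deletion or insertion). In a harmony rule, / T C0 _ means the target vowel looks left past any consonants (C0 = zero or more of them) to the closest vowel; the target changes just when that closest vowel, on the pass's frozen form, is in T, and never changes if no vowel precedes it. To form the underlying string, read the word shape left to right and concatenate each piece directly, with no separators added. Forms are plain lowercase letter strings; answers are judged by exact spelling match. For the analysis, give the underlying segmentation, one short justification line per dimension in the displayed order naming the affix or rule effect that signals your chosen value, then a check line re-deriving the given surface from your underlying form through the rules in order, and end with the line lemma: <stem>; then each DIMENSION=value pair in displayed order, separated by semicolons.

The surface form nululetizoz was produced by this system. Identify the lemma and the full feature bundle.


underlying: nul-let-z-oz
MOD=pa - signalled by the affix -oz
NUM=vo - signalled by the affix nul-
SUR=zo - signalled by the affix -z
check: nulletzoz -> nuliletizoz -> nululetizoz -> nululetizoz
lemma: let; MOD=pa; NUM=vo; SUR=zo


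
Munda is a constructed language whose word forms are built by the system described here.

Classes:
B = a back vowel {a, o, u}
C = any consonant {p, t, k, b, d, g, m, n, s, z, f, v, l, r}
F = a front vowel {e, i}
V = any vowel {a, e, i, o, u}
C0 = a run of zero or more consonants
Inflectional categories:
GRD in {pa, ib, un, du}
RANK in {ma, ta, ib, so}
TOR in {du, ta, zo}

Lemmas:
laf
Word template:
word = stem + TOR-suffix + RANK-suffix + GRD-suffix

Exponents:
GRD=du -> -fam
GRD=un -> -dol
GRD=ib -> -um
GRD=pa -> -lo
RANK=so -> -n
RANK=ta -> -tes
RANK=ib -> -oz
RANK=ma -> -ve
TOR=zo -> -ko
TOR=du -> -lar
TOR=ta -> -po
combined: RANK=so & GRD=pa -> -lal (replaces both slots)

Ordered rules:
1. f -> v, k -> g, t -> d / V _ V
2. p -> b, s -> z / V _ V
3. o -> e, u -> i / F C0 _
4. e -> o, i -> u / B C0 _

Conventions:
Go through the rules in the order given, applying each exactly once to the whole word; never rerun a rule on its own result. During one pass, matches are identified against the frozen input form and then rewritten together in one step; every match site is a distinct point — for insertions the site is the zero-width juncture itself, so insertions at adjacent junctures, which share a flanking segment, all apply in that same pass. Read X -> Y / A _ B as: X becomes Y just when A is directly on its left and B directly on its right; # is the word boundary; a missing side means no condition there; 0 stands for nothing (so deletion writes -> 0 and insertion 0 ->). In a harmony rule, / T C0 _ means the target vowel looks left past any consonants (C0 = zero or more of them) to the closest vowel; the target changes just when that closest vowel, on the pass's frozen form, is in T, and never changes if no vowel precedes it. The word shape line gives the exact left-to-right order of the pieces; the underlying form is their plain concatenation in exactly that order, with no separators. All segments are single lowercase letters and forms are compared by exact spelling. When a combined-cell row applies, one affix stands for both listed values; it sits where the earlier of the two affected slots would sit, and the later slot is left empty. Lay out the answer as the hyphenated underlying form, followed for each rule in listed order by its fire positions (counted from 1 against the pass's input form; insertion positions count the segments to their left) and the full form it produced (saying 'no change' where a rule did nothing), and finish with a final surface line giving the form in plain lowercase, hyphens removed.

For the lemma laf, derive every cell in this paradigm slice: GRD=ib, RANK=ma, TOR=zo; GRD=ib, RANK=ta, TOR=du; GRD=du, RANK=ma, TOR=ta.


cell GRD=ib, RANK=ma, TOR=zo:
underlying: laf-ko-ve-um
1. f -> v, k -> g, t -> d / V _ V: no change
2. p -> b, s -> z / V _ V: no change
3. o -> e, u -> i / F C0 _: fires at position(s) 8: lafkoveim
4. e -> o, i -> u / B C0 _: fires at position(s) 7: lafkovoim
surface: lafkovoim

cell GRD=ib, RANK=ta, TOR=du:
underlying: laf-lar-tes-um
1. f -> v, k -> g, t -> d / V _ V: no change
2. p -> b, s -> z / V _ V: fires at position(s) 9: laflartezum
3. o -> e, u -> i / F C0 _: fires at position(s) 10: laflartezim
4. e -> o, i -> u / B C0 _: fires at position(s) 8: laflartozim
surface: laflartozim

cell GRD=du, RANK=ma, TOR=ta:
underlying: laf-po-ve-fam
1. f -> v, k -> g, t -> d / V _ V: fires at position(s) 8: lafpovevam
2. p -> b, s -> z / V _ V: no change
3. o -> e, u -> i / F C0 _: no change
4. e -> o, i -> u / B C0 _: fires at position(s) 7: lafpovovam
surface: lafpovovam


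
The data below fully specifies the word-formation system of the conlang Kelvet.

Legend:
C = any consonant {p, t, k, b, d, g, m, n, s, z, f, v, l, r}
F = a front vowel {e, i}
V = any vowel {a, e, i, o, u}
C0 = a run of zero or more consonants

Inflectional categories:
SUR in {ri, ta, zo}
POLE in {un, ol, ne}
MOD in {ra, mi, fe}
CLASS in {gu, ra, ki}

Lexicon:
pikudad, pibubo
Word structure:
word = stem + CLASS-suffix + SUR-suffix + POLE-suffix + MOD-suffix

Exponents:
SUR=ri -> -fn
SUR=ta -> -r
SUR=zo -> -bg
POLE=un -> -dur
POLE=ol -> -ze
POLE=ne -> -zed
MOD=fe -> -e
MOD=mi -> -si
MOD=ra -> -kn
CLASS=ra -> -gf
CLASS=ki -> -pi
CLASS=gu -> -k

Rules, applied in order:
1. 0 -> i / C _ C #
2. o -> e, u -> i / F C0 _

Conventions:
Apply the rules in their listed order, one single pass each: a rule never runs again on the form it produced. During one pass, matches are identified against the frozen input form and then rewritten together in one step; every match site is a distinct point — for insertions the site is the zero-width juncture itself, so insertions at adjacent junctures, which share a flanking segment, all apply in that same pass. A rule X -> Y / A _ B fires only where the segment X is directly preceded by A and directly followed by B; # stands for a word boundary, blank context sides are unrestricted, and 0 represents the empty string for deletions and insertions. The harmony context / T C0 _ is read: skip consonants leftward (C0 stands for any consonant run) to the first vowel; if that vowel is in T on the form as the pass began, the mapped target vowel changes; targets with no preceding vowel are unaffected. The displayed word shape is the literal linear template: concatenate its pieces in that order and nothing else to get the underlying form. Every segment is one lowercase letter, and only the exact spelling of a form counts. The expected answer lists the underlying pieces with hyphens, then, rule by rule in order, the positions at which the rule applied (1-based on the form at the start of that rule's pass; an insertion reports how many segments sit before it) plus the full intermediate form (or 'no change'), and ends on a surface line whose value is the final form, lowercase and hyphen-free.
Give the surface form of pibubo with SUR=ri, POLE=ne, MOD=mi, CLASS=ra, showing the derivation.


underlying: pibubo-gf-fn-zed-si
1. 0 -> i / C _ C #: no change
2. o -> e, u -> i / F C0 _: fires at position(s) 4: pibibogffnzedsi
surface: pibibogffnzedsi


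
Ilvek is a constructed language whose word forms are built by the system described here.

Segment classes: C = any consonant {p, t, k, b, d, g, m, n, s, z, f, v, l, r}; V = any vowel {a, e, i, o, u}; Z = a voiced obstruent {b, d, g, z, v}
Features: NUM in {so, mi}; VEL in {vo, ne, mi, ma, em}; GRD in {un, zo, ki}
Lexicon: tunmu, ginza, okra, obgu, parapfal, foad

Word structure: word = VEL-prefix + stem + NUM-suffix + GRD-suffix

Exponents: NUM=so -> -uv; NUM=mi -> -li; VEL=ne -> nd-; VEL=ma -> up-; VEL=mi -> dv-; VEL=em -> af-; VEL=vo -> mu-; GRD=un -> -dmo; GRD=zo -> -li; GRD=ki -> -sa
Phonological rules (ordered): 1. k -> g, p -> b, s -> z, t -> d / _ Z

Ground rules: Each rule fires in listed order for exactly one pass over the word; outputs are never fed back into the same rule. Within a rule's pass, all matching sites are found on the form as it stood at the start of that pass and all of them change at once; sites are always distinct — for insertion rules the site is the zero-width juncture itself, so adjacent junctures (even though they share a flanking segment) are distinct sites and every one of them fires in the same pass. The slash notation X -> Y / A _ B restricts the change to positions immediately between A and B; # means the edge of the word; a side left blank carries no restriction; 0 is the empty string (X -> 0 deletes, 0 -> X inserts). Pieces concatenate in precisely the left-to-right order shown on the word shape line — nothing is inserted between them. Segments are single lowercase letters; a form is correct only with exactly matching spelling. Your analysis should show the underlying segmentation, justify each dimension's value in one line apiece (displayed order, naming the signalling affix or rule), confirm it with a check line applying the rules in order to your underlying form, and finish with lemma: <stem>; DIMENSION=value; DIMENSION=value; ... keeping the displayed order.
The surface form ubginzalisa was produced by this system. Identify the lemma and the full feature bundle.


underlying: up-ginza-li-sa
NUM=mi - signalled by the affix -li
VEL=ma - signalled by the affix up-
GRD=ki - signalled by the affix -sa
check: upginzalisa -> ubginzalisa
lemma: ginza; NUM=mi; VEL=ma; GRD=ki


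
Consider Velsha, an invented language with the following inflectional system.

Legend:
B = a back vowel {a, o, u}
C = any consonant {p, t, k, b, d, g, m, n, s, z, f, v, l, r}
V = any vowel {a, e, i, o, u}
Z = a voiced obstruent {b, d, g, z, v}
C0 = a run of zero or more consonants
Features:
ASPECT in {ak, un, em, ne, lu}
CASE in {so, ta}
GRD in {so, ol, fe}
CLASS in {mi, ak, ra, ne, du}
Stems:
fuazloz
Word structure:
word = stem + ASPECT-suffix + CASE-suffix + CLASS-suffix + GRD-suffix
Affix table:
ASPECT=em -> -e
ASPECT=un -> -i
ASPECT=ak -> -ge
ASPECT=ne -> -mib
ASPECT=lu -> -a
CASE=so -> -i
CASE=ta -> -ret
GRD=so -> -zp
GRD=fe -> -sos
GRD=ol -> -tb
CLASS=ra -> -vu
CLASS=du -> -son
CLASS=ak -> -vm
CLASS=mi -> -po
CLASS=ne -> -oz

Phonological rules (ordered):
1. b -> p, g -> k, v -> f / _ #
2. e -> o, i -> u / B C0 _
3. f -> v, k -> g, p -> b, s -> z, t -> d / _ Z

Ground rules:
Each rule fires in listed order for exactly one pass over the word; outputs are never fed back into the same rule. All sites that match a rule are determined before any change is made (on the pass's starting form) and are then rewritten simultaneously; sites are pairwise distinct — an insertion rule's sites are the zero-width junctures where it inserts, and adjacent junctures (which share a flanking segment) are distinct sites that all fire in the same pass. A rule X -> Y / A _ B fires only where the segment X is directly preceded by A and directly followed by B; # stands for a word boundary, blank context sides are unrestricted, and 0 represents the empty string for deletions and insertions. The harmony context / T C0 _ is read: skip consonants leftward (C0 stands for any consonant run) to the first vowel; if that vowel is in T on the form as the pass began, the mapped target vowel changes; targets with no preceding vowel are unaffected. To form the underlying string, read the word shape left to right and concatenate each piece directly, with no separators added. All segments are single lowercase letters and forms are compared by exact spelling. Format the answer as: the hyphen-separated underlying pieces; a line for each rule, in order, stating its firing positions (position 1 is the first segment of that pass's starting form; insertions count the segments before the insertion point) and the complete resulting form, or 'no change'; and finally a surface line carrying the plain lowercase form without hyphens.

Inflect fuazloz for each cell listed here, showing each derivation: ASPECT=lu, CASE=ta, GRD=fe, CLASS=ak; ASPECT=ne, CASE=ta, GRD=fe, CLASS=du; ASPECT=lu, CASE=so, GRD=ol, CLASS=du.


cell ASPECT=lu, CASE=ta, GRD=fe, CLASS=ak:
underlying: fuazloz-a-ret-vm-sos
1. b -> p, g -> k, v -> f / _ #: no change
2. e -> o, i -> u / B C0 _: fires at position(s) 10: fuazlozarotvmsos
3. f -> v, k -> g, p -> b, s -> z, t -> d / _ Z: fires at position(s) 11: fuazlozarodvmsos
surface: fuazlozarodvmsos

cell ASPECT=ne, CASE=ta, GRD=fe, CLASS=du:
underlying: fuazloz-mib-ret-son-sos
1. b -> p, g -> k, v -> f / _ #: no change
2. e -> o, i -> u / B C0 _: fires at position(s) 9: fuazlozmubretsonsos
3. f -> v, k -> g, p -> b, s -> z, t -> d / _ Z: no change
surface: fuazlozmubretsonsos

cell ASPECT=lu, CASE=so, GRD=ol, CLASS=du:
underlying: fuazloz-a-i-son-tb
1. b -> p, g -> k, v -> f / _ #: fires at position(s) 14: fuazlozaisontp
2. e -> o, i -> u / B C0 _: fires at position(s) 9: fuazlozausontp
3. f -> v, k -> g, p -> b, s -> z, t -> d / _ Z: no change
surface: fuazlozausontp


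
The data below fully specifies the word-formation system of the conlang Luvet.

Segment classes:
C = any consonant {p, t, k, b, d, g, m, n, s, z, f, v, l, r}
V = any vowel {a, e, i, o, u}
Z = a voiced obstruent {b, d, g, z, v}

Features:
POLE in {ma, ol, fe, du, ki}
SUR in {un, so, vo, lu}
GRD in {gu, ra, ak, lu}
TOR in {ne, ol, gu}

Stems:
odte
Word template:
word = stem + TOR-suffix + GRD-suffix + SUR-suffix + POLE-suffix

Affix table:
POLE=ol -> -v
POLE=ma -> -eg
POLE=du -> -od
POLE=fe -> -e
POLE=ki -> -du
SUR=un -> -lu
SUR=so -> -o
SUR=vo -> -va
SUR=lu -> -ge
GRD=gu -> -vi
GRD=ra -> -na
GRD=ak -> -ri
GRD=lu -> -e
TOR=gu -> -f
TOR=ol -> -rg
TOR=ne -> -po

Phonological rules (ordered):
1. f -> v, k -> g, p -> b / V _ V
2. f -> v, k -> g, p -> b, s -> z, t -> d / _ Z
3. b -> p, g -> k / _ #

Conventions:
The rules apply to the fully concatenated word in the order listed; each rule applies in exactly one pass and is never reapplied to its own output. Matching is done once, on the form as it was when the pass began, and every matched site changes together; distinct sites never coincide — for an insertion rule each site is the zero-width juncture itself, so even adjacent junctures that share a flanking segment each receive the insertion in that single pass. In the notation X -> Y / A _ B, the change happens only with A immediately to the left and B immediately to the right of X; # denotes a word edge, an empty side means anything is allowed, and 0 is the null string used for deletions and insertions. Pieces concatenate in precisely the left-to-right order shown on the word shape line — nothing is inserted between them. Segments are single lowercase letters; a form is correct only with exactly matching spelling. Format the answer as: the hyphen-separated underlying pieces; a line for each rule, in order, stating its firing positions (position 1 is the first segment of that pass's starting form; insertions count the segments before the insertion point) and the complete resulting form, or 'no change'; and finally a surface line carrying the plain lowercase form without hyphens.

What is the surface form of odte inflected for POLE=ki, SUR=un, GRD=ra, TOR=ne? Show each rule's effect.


underlying: odte-po-na-lu-du
1. f -> v, k -> g, p -> b / V _ V: fires at position(s) 5: odtebonaludu
2. f -> v, k -> g, p -> b, s -> z, t -> d / _ Z: no change
3. b -> p, g -> k / _ #: no change
surface: odtebonaludu


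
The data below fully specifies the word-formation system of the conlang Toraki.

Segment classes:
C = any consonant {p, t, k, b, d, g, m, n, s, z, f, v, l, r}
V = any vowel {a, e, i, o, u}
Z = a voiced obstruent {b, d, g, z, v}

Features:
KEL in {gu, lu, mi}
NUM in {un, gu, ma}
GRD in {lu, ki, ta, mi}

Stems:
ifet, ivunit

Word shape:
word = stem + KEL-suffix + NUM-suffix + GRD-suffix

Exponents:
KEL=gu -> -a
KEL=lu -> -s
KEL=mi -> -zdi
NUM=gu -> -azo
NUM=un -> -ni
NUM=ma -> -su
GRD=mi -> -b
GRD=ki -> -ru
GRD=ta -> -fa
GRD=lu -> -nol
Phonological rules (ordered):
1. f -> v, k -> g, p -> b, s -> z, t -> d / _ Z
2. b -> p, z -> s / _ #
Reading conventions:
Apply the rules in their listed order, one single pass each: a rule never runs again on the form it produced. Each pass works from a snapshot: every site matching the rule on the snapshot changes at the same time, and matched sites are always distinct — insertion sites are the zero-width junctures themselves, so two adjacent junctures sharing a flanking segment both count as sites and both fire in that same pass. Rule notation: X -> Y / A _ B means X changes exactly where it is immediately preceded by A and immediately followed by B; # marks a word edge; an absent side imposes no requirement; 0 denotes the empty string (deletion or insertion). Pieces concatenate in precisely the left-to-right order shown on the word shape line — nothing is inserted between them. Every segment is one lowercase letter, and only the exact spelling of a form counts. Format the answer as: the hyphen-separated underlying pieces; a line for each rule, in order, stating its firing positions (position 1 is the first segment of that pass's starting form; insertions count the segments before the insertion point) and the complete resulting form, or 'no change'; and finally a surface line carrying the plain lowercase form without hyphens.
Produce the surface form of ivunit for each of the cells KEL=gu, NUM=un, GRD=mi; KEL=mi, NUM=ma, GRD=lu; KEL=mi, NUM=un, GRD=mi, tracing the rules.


cell KEL=gu, NUM=un, GRD=mi:
underlying: ivunit-a-ni-b
1. f -> v, k -> g, p -> b, s -> z, t -> d / _ Z: no change
2. b -> p, z -> s / _ #: fires at position(s) 10: ivunitanip
surface: ivunitanip

cell KEL=mi, NUM=ma, GRD=lu:
underlying: ivunit-zdi-su-nol
1. f -> v, k -> g, p -> b, s -> z, t -> d / _ Z: fires at position(s) 6: ivunidzdisunol
2. b -> p, z -> s / _ #: no change
surface: ivunidzdisunol

cell KEL=mi, NUM=un, GRD=mi:
underlying: ivunit-zdi-ni-b
1. f -> v, k -> g, p -> b, s -> z, t -> d / _ Z: fires at position(s) 6: ivunidzdinib
2. b -> p, z -> s / _ #: fires at position(s) 12: ivunidzdinip
surface: ivunidzdinip


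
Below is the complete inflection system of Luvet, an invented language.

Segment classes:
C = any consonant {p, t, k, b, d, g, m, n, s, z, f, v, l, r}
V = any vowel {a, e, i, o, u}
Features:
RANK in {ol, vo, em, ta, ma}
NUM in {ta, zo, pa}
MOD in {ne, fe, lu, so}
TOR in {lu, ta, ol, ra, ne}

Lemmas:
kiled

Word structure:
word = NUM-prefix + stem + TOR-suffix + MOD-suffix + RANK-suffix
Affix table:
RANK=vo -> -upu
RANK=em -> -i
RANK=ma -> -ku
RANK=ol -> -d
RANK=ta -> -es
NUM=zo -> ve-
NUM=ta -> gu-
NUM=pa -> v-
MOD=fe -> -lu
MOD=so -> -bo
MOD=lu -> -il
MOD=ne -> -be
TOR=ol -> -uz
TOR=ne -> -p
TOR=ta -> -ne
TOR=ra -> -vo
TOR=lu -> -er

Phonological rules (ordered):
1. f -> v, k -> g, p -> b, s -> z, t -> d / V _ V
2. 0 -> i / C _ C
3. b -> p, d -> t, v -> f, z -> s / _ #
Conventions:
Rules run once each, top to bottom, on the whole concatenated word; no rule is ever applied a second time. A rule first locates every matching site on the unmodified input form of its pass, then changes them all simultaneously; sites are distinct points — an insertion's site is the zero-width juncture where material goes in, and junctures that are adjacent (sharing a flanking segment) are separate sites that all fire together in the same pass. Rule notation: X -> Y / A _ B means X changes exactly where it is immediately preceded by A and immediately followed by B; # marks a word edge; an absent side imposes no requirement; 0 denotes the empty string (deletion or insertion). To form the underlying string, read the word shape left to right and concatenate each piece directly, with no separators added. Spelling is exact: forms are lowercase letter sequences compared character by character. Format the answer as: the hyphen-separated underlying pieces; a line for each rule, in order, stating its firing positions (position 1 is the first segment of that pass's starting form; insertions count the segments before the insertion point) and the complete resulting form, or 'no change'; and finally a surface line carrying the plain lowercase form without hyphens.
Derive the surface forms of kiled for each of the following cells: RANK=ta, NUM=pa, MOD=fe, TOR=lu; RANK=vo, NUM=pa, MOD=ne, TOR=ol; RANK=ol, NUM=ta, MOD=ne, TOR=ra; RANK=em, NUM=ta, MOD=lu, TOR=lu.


cell RANK=ta, NUM=pa, MOD=fe, TOR=lu:
underlying: v-kiled-er-lu-es
1. f -> v, k -> g, p -> b, s -> z, t -> d / V _ V: no change
2. 0 -> i / C _ C: inserts after position(s) 1, 8: vikilederilues
3. b -> p, d -> t, v -> f, z -> s / _ #: no change
surface: vikilederilues

cell RANK=vo, NUM=pa, MOD=ne, TOR=ol:
underlying: v-kiled-uz-be-upu
1. f -> v, k -> g, p -> b, s -> z, t -> d / V _ V: fires at position(s) 12: vkileduzbeubu
2. 0 -> i / C _ C: inserts after position(s) 1, 8: vikileduzibeubu
3. b -> p, d -> t, v -> f, z -> s / _ #: no change
surface: vikileduzibeubu

cell RANK=ol, NUM=ta, MOD=ne, TOR=ra:
underlying: gu-kiled-vo-be-d
1. f -> v, k -> g, p -> b, s -> z, t -> d / V _ V: fires at position(s) 3: gugiledvobed
2. 0 -> i / C _ C: inserts after position(s) 7: gugiledivobed
3. b -> p, d -> t, v -> f, z -> s / _ #: fires at position(s) 13: gugiledivobet
surface: gugiledivobet

cell RANK=em, NUM=ta, MOD=lu, TOR=lu:
underlying: gu-kiled-er-il-i
1. f -> v, k -> g, p -> b, s -> z, t -> d / V _ V: fires at position(s) 3: gugilederili
2. 0 -> i / C _ C: no change
3. b -> p, d -> t, v -> f, z -> s / _ #: no change
surface: gugilederili


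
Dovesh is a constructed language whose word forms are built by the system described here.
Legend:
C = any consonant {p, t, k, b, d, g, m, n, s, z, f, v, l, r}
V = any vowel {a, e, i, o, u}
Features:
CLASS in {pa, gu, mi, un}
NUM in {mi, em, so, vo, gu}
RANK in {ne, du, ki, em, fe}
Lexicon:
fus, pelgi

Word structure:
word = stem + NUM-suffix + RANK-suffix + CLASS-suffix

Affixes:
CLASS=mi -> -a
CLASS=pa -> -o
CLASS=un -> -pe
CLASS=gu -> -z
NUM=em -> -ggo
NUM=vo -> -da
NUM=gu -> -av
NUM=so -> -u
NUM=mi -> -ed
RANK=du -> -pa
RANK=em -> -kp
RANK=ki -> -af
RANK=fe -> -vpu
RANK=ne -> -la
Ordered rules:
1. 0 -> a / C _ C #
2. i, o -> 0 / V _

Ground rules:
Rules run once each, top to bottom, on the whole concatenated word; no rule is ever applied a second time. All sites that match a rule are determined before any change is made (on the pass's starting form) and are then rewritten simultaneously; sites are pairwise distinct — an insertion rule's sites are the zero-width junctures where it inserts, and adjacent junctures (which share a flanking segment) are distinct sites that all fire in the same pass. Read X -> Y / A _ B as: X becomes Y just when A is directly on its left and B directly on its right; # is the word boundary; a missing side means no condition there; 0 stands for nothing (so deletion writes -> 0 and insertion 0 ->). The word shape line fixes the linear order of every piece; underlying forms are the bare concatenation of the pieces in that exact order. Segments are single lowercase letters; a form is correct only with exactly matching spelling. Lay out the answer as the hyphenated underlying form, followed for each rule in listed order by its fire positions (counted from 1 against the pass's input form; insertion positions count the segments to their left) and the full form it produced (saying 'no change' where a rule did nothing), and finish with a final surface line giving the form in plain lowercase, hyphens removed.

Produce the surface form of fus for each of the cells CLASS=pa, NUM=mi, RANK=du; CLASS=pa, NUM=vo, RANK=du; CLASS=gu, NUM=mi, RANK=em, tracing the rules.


cell CLASS=pa, NUM=mi, RANK=du:
underlying: fus-ed-pa-o
1. 0 -> a / C _ C #: no change
2. i, o -> 0 / V _: fires at position(s) 8: fusedpa
surface: fusedpa

cell CLASS=pa, NUM=vo, RANK=du:
underlying: fus-da-pa-o
1. 0 -> a / C _ C #: no change
2. i, o -> 0 / V _: fires at position(s) 8: fusdapa
surface: fusdapa

cell CLASS=gu, NUM=mi, RANK=em:
underlying: fus-ed-kp-z
1. 0 -> a / C _ C #: inserts after position(s) 7: fusedkpaz
2. i, o -> 0 / V _: no change
surface: fusedkpaz


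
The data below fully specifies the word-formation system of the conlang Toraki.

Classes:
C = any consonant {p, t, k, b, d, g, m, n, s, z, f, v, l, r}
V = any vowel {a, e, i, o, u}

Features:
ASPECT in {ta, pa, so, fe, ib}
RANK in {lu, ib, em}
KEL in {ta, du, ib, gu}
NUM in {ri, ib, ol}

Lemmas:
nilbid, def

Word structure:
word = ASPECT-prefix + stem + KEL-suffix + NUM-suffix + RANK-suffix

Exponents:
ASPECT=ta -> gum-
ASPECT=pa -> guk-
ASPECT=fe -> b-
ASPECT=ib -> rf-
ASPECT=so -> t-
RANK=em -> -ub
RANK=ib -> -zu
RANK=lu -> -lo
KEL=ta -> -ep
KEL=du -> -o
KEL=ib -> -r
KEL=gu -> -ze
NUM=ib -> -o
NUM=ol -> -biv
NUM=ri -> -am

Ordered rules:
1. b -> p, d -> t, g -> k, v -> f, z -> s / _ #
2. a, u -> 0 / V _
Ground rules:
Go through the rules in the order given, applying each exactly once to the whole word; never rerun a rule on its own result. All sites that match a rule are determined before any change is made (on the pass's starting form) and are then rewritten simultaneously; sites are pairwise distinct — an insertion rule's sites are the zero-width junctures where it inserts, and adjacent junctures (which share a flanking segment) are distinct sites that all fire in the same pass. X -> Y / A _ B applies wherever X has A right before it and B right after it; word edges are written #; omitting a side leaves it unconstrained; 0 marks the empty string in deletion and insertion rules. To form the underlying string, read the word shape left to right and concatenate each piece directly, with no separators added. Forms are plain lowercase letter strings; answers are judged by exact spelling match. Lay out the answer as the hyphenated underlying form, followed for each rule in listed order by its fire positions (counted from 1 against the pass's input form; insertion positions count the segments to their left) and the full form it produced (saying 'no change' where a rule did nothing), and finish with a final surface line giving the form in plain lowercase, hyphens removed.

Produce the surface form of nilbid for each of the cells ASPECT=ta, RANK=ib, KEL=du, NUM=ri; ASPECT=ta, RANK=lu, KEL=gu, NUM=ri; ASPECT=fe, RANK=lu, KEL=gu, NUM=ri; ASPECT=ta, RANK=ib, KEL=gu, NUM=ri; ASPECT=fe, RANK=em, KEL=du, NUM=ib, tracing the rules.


cell ASPECT=ta, RANK=ib, KEL=du, NUM=ri:
underlying: gum-nilbid-o-am-zu
1. b -> p, d -> t, g -> k, v -> f, z -> s / _ #: no change
2. a, u -> 0 / V _: fires at position(s) 11: gumnilbidomzu
surface: gumnilbidomzu

cell ASPECT=ta, RANK=lu, KEL=gu, NUM=ri:
underlying: gum-nilbid-ze-am-lo
1. b -> p, d -> t, g -> k, v -> f, z -> s / _ #: no change
2. a, u -> 0 / V _: fires at position(s) 12: gumnilbidzemlo
surface: gumnilbidzemlo

cell ASPECT=fe, RANK=lu, KEL=gu, NUM=ri:
underlying: b-nilbid-ze-am-lo
1. b -> p, d -> t, g -> k, v -> f, z -> s / _ #: no change
2. a, u -> 0 / V _: fires at position(s) 10: bnilbidzemlo
surface: bnilbidzemlo

cell ASPECT=ta, RANK=ib, KEL=gu, NUM=ri:
underlying: gum-nilbid-ze-am-zu
1. b -> p, d -> t, g -> k, v -> f, z -> s / _ #: no change
2. a, u -> 0 / V _: fires at position(s) 12: gumnilbidzemzu
surface: gumnilbidzemzu

cell ASPECT=fe, RANK=em, KEL=du, NUM=ib:
underlying: b-nilbid-o-o-ub
1. b -> p, d -> t, g -> k, v -> f, z -> s / _ #: fires at position(s) 11: bnilbidooup
2. a, u -> 0 / V _: fires at position(s) 10: bnilbidoop
surface: bnilbidoop


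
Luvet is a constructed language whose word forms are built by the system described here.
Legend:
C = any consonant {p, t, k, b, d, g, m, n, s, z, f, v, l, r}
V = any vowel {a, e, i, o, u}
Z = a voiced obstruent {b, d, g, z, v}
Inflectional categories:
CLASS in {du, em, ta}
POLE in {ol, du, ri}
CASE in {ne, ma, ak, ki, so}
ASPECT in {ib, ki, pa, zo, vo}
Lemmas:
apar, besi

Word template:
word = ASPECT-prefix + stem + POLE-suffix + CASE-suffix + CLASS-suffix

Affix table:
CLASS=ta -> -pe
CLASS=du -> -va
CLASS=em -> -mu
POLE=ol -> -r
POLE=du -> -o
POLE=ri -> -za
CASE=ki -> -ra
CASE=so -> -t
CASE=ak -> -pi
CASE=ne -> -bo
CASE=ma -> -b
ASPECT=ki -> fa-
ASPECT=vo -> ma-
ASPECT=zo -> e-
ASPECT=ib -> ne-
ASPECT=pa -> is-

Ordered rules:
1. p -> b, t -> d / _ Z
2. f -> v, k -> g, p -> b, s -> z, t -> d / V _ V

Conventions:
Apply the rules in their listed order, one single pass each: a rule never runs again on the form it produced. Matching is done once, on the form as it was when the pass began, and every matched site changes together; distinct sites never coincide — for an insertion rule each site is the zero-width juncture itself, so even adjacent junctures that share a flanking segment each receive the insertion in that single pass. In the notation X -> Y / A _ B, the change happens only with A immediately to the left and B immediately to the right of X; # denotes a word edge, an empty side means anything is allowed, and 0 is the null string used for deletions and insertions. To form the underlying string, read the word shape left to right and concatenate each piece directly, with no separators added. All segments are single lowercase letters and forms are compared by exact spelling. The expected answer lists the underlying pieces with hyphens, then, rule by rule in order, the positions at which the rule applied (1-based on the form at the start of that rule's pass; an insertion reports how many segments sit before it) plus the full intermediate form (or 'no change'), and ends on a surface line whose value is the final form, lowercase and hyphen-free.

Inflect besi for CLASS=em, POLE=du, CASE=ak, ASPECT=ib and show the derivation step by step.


underlying: ne-besi-o-pi-mu
1. p -> b, t -> d / _ Z: no change
2. f -> v, k -> g, p -> b, s -> z, t -> d / V _ V: fires at position(s) 5, 8: nebeziobimu
surface: nebeziobimu


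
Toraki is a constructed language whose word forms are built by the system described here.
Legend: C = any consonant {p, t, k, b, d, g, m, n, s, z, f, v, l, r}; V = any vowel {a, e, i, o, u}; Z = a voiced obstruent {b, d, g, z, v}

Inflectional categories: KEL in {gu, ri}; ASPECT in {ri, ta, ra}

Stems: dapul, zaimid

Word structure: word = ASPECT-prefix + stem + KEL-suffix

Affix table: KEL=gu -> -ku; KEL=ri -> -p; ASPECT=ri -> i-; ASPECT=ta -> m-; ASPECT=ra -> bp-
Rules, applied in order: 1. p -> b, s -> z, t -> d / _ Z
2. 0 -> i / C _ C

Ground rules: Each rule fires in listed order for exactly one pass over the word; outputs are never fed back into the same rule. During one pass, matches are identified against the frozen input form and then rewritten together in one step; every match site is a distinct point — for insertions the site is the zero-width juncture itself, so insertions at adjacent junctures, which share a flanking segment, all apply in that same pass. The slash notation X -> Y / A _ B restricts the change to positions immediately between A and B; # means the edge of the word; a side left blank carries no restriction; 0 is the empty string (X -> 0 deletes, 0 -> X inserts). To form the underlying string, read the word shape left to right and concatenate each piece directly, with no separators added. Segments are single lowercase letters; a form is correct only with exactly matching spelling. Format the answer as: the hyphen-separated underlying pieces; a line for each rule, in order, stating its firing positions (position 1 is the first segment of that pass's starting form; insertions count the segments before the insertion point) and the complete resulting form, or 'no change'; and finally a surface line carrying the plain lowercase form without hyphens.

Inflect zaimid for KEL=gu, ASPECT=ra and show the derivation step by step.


underlying: bp-zaimid-ku
1. p -> b, s -> z, t -> d / _ Z: fires at position(s) 2: bbzaimidku
2. 0 -> i / C _ C: inserts after position(s) 1, 2, 8: bibizaimidiku
surface: bibizaimidiku
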